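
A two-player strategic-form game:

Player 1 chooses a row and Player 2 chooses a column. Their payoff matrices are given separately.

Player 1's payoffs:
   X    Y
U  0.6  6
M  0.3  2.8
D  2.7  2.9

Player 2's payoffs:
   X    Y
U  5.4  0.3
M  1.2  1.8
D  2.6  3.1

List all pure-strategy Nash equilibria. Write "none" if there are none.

Check each profile: it is a Nash equilibrium iff no player can strictly gain by switching unilaterally.
(U, X): Player 1 can switch to D (0.6 → 2.7). Not NE.
(U, Y): Player 2 can switch to X (0.3 → 5.4). Not NE.
(M, X): Player 1 can switch to U (0.3 → 0.6). Not NE.
(M, Y): Player 1 can switch to U (2.8 → 6). Not NE.
(D, X): Player 2 can switch to Y (2.6 → 3.1). Not NE.
(D, Y): Player 1 can switch to U (2.9 → 6). Not NE.

No pure-strategy Nash equilibrium.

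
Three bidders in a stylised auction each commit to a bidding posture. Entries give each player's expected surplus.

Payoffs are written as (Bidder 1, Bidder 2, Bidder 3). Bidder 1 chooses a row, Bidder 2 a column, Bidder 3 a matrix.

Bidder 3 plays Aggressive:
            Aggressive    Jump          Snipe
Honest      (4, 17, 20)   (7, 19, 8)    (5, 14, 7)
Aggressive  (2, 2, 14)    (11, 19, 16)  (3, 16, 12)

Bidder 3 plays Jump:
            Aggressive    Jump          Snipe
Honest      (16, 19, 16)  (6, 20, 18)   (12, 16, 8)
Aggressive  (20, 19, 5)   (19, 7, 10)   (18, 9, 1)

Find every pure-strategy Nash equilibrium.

For each player, find the best response to each opponent profile; mutual best responses are the pure NE.
Bidder 1 against (Aggressive, Aggressive): payoffs 4, 2 → best response Honest.
Bidder 1 against (Aggressive, Jump): payoffs 16, 20 → best response Aggressive.
Bidder 1 against (Jump, Aggressive): payoffs 7, 11 → best response Aggressive.
Bidder 1 against (Jump, Jump): payoffs 6, 19 → best response Aggressive.
Bidder 1 against (Snipe, Aggressive): payoffs 5, 3 → best response Honest.
Bidder 1 against (Snipe, Jump): payoffs 12, 18 → best response Aggressive.
Bidder 2 against (Honest, Aggressive): payoffs 17, 19, 14 → best response Jump.
Bidder 2 against (Honest, Jump): payoffs 19, 20, 16 → best response Jump.
Bidder 2 against (Aggressive, Aggressive): payoffs 2, 19, 16 → best response Jump.
Bidder 2 against (Aggressive, Jump): payoffs 19, 7, 9 → best response Aggressive.
Bidder 3 against (Honest, Aggressive): payoffs 20, 16 → best response Aggressive.
Bidder 3 against (Honest, Jump): payoffs 8, 18 → best response Jump.
Bidder 3 against (Honest, Snipe): payoffs 7, 8 → best response Jump.
Bidder 3 against (Aggressive, Aggressive): payoffs 14, 5 → best response Aggressive.
Bidder 3 against (Aggressive, Jump): payoffs 16, 10 → best response Aggressive.
Bidder 3 against (Aggressive, Snipe): payoffs 12, 1 → best response Aggressive.
Mutual best responses: (Aggressive, Jump, Aggressive).

Pure NE: (Aggressive, Jump, Aggressive)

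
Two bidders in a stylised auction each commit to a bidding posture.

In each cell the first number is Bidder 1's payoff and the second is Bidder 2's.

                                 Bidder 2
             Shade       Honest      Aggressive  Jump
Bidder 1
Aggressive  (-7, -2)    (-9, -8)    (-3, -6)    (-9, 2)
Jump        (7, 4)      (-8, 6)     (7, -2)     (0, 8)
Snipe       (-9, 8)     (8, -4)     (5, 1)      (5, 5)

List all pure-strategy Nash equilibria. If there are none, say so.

This game has no pure Nash equilibrium.

(Aggressive, Shade): Bidder 1 can switch to Jump (-7 → 7). Not NE.
(Aggressive, Honest): Bidder 1 can switch to Jump (-9 → -8). Not NE.
(Aggressive, Aggressive): Bidder 1 can switch to Jump (-3 → 7). Not NE.
(Aggressive, Jump): Bidder 1 can switch to Jump (-9 → 0). Not NE.
(Jump, Shade): Bidder 2 can switch to Honest (4 → 6). Not NE.
(Jump, Honest): Bidder 1 can switch to Snipe (-8 → 8). Not NE.
(Jump, Aggressive): Bidder 2 can switch to Shade (-2 → 4). Not NE.
(Jump, Jump): Bidder 1 can switch to Snipe (0 → 5). Not NE.
(Snipe, Shade): Bidder 1 can switch to Aggressive (-9 → -7). Not NE.
(Snipe, Honest): Bidder 2 can switch to Shade (-4 → 8). Not NE.
(Snipe, Aggressive): Bidder 1 can switch to Jump (5 → 7). Not NE.
(Snipe, Jump): Bidder 2 can switch to Shade (5 → 8). Not NE.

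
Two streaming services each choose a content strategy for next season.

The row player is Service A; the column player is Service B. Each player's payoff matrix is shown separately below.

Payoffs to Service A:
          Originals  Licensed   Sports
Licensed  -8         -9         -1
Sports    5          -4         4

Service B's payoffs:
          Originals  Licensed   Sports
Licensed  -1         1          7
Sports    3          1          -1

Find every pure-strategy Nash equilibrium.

Mark each player's best response to every combination of opponents' strategies; a profile where every player is best-responding is a pure Nash equilibrium.
Service A against Originals: payoffs -8, 5 → best response Sports.
Service A against Licensed: payoffs -9, -4 → best response Sports.
Service A against Sports: payoffs -1, 4 → best response Sports.
Service B against Licensed: payoffs -1, 1, 7 → best response Sports.
Service B against Sports: payoffs 3, 1, -1 → best response Originals.
Mutual best responses: (Sports, Originals).

(Sports, Originals)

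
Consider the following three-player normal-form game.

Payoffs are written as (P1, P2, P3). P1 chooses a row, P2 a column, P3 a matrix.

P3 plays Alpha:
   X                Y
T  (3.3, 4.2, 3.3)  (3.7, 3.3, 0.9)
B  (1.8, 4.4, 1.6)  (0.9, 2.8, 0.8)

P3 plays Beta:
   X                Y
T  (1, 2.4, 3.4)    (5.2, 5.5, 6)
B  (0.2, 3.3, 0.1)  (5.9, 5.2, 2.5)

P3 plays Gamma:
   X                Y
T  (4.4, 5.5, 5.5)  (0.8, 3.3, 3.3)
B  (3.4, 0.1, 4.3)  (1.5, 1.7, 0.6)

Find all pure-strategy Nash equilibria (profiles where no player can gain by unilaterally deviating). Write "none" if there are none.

(T, X, Gamma) and (B, Y, Beta)

P1 against (X, Alpha): payoffs 3.3, 1.8 → best response T.
P1 against (X, Beta): payoffs 1, 0.2 → best response T.
P1 against (X, Gamma): payoffs 4.4, 3.4 → best response T.
P1 against (Y, Alpha): payoffs 3.7, 0.9 → best response T.
P1 against (Y, Beta): payoffs 5.2, 5.9 → best response B.
P1 against (Y, Gamma): payoffs 0.8, 1.5 → best response B.
P2 against (T, Alpha): payoffs 4.2, 3.3 → best response X.
P2 against (T, Beta): payoffs 2.4, 5.5 → best response Y.
P2 against (T, Gamma): payoffs 5.5, 3.3 → best response X.
P2 against (B, Alpha): payoffs 4.4, 2.8 → best response X.
P2 against (B, Beta): payoffs 3.3, 5.2 → best response Y.
P2 against (B, Gamma): payoffs 0.1, 1.7 → best response Y.
P3 against (T, X): payoffs 3.3, 3.4, 5.5 → best response Gamma.
P3 against (T, Y): payoffs 0.9, 6, 3.3 → best response Beta.
P3 against (B, X): payoffs 1.6, 0.1, 4.3 → best response Gamma.
P3 against (B, Y): payoffs 0.8, 2.5, 0.6 → best response Beta.
Mutual best responses: (T, X, Gamma); (B, Y, Beta).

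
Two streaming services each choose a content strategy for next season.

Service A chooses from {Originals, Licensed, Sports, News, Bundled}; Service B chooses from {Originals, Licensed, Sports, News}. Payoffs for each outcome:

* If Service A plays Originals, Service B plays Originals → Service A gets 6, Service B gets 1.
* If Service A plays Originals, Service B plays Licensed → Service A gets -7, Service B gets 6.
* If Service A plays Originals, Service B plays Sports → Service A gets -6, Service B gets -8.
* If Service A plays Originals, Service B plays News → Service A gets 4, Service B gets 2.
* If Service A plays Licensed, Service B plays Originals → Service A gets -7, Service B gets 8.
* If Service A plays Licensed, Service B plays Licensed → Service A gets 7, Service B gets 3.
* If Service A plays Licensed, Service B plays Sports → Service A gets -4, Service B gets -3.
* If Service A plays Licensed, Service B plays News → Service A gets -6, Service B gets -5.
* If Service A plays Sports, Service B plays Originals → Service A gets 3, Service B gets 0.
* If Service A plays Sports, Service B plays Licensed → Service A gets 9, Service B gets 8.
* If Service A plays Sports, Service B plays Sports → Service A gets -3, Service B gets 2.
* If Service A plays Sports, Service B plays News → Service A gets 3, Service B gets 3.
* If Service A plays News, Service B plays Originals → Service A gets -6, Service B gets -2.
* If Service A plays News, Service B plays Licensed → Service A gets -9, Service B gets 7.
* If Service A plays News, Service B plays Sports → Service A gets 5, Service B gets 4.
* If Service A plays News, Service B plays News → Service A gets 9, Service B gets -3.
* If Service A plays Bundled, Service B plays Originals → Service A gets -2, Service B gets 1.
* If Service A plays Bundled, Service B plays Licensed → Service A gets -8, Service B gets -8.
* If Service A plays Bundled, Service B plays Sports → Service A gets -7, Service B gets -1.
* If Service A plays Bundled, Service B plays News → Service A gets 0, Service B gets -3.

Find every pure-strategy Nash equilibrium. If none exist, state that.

Pure NE: (Sports, Licensed)

Service A against Originals: payoffs 6, -7, 3, -6, -2 → best response Originals.
Service A against Licensed: payoffs -7, 7, 9, -9, -8 → best response Sports.
Service A against Sports: payoffs -6, -4, -3, 5, -7 → best response News.
Service A against News: payoffs 4, -6, 3, 9, 0 → best response News.
Service B against Originals: payoffs 1, 6, -8, 2 → best response Licensed.
Service B against Licensed: payoffs 8, 3, -3, -5 → best response Originals.
Service B against Sports: payoffs 0, 8, 2, 3 → best response Licensed.
Service B against News: payoffs -2, 7, 4, -3 → best response Licensed.
Service B against Bundled: payoffs 1, -8, -1, -3 → best response Originals.
Mutual best responses: (Sports, Licensed).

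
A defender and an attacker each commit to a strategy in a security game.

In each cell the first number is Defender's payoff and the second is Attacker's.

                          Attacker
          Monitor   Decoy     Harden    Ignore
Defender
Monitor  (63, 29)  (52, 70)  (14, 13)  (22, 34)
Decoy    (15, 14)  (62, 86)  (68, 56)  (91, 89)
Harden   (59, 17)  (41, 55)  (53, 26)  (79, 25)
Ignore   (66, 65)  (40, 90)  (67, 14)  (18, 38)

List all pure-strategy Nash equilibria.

Defender against Monitor: payoffs 63, 15, 59, 66 → best response Ignore.
Defender against Decoy: payoffs 52, 62, 41, 40 → best response Decoy.
Defender against Harden: payoffs 14, 68, 53, 67 → best response Decoy.
Defender against Ignore: payoffs 22, 91, 79, 18 → best response Decoy.
Attacker against Monitor: payoffs 29, 70, 13, 34 → best response Decoy.
Attacker against Decoy: payoffs 14, 86, 56, 89 → best response Ignore.
Attacker against Harden: payoffs 17, 55, 26, 25 → best response Decoy.
Attacker against Ignore: payoffs 65, 90, 14, 38 → best response Decoy.
Mutual best responses: (Decoy, Ignore).

Pure NE: (Decoy, Ignore)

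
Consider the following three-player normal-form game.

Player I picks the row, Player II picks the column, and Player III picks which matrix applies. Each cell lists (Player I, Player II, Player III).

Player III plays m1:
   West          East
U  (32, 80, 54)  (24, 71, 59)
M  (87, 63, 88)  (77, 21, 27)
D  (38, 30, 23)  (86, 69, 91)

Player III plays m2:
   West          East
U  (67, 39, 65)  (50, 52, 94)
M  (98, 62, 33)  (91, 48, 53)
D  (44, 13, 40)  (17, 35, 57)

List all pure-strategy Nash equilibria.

Player I against (West, m1): payoffs 32, 87, 38 → best response M.
Player I against (West, m2): payoffs 67, 98, 44 → best response M.
Player I against (East, m1): payoffs 24, 77, 86 → best response D.
Player I against (East, m2): payoffs 50, 91, 17 → best response M.
Player II against (U, m1): payoffs 80, 71 → best response West.
Player II against (U, m2): payoffs 39, 52 → best response East.
Player II against (M, m1): payoffs 63, 21 → best response West.
Player II against (M, m2): payoffs 62, 48 → best response West.
Player II against (D, m1): payoffs 30, 69 → best response East.
Player II against (D, m2): payoffs 13, 35 → best response East.
Player III against (U, West): payoffs 54, 65 → best response m2.
Player III against (U, East): payoffs 59, 94 → best response m2.
Player III against (M, West): payoffs 88, 33 → best response m1.
Player III against (M, East): payoffs 27, 53 → best response m2.
Player III against (D, West): payoffs 23, 40 → best response m2.
Player III against (D, East): payoffs 91, 57 → best response m1.
Mutual best responses: (M, West, m1); (D, East, m1).

The pure Nash equilibria are (M, West, m1) and (D, East, m1).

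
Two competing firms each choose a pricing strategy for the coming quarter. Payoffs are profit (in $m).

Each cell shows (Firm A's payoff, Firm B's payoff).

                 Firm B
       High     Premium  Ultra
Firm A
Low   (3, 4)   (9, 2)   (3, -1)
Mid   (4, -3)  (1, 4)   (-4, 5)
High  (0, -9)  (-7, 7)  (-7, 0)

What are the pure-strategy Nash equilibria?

none

Firm A against High: payoffs 3, 4, 0 → best response Mid.
Firm A against Premium: payoffs 9, 1, -7 → best response Low.
Firm A against Ultra: payoffs 3, -4, -7 → best response Low.
Firm B against Low: payoffs 4, 2, -1 → best response High.
Firm B against Mid: payoffs -3, 4, 5 → best response Ultra.
Firm B against High: payoffs -9, 7, 0 → best response Premium.
No profile is a mutual best response for all players.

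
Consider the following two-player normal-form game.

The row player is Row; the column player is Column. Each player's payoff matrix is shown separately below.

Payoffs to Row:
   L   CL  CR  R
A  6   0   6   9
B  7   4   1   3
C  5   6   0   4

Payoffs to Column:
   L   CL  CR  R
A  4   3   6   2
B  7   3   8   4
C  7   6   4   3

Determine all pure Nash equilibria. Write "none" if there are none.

Pure NE: (A, CR)

Row against L: payoffs 6, 7, 5 → best response B.
Row against CL: payoffs 0, 4, 6 → best response C.
Row against CR: payoffs 6, 1, 0 → best response A.
Row against R: payoffs 9, 3, 4 → best response A.
Column against A: payoffs 4, 3, 6, 2 → best response CR.
Column against B: payoffs 7, 3, 8, 4 → best response CR.
Column against C: payoffs 7, 6, 4, 3 → best response L.
Mutual best responses: (A, CR).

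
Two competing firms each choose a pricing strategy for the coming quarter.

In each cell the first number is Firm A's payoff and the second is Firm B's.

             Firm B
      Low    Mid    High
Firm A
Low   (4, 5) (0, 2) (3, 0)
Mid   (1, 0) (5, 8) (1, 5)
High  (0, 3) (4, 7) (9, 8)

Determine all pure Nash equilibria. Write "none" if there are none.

Firm A against Low: payoffs 4, 1, 0 → best response Low.
Firm A against Mid: payoffs 0, 5, 4 → best response Mid.
Firm A against High: payoffs 3, 1, 9 → best response High.
Firm B against Low: payoffs 5, 2, 0 → best response Low.
Firm B against Mid: payoffs 0, 8, 5 → best response Mid.
Firm B against High: payoffs 3, 7, 8 → best response High.
Mutual best responses: (Low, Low); (Mid, Mid); (High, High).

Pure-strategy Nash equilibria: (Low, Low); (Mid, Mid); (High, High)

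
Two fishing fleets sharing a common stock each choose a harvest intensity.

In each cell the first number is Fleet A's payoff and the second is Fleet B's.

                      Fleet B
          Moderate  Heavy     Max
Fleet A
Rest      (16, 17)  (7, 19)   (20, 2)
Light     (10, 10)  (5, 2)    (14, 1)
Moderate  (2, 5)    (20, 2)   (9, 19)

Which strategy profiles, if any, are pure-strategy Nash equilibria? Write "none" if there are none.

(Rest, Moderate): Fleet B can switch to Heavy (17 → 19). Not NE.
(Rest, Heavy): Fleet A can switch to Moderate (7 → 20). Not NE.
(Rest, Max): Fleet B can switch to Moderate (2 → 17). Not NE.
(Light, Moderate): Fleet A can switch to Rest (10 → 16). Not NE.
(Light, Heavy): Fleet A can switch to Rest (5 → 7). Not NE.
(Light, Max): Fleet A can switch to Rest (14 → 20). Not NE.
(Moderate, Moderate): Fleet A can switch to Rest (2 → 16). Not NE.
(Moderate, Heavy): Fleet B can switch to Moderate (2 → 5). Not NE.
(The remaining 1 profile has a profitable deviation by the same check.)

none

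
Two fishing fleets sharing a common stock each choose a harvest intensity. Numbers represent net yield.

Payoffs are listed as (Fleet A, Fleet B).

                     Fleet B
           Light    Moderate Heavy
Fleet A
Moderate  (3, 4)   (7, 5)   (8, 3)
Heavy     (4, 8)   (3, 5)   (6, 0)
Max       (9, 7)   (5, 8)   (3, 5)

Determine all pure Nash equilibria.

Check each profile: it is a Nash equilibrium iff no player can strictly gain by switching unilaterally.
(Moderate, Light): Fleet A can switch to Heavy (3 → 4). Not NE.
(Moderate, Moderate): Fleet A gets 7, best alternative 5; Fleet B gets 5, best alternative 4. No profitable deviation — NE.
(Moderate, Heavy): Fleet B can switch to Light (3 → 4). Not NE.
(Heavy, Light): Fleet A can switch to Max (4 → 9). Not NE.
(Heavy, Moderate): Fleet A can switch to Moderate (3 → 7). Not NE.
(Heavy, Heavy): Fleet A can switch to Moderate (6 → 8). Not NE.
(Max, Light): Fleet B can switch to Moderate (7 → 8). Not NE.
(The remaining 2 profiles each have a profitable deviation by the same check.)

Pure NE: (Moderate, Moderate)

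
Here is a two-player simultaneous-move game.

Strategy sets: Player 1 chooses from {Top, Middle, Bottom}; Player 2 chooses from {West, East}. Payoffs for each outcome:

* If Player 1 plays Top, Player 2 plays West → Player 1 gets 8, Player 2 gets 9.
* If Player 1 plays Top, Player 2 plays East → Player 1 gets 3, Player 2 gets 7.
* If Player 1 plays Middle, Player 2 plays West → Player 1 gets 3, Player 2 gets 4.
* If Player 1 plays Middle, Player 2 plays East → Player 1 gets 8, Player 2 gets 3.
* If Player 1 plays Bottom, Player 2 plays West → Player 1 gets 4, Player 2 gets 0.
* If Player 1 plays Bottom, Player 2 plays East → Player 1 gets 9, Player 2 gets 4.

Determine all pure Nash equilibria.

The pure Nash equilibria are (Top, West) and (Bottom, East).

Player 1 against West: payoffs 8, 3, 4 → best response Top.
Player 1 against East: payoffs 3, 8, 9 → best response Bottom.
Player 2 against Top: payoffs 9, 7 → best response West.
Player 2 against Middle: payoffs 4, 3 → best response West.
Player 2 against Bottom: payoffs 0, 4 → best response East.
Mutual best responses: (Top, West); (Bottom, East).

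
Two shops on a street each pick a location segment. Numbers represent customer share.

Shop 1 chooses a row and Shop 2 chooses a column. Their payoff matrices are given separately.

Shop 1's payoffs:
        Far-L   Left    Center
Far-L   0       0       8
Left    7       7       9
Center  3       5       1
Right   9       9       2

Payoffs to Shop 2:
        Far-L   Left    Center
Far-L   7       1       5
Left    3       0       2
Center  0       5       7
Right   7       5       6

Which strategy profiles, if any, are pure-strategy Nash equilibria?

For each player, find the best response to each opponent profile; mutual best responses are the pure NE.
Shop 1 against Far-L: payoffs 0, 7, 3, 9 → best response Right.
Shop 1 against Left: payoffs 0, 7, 5, 9 → best response Right.
Shop 1 against Center: payoffs 8, 9, 1, 2 → best response Left.
Shop 2 against Far-L: payoffs 7, 1, 5 → best response Far-L.
Shop 2 against Left: payoffs 3, 0, 2 → best response Far-L.
Shop 2 against Center: payoffs 0, 5, 7 → best response Center.
Shop 2 against Right: payoffs 7, 5, 6 → best response Far-L.
Mutual best responses: (Right, Far-L).

(Right, Far-L)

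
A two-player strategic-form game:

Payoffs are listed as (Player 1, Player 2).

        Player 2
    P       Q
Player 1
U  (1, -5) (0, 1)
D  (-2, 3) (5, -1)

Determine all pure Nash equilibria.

Player 1 against P: payoffs 1, -2 → best response U.
Player 1 against Q: payoffs 0, 5 → best response D.
Player 2 against U: payoffs -5, 1 → best response Q.
Player 2 against D: payoffs 3, -1 → best response P.
No profile is a mutual best response for all players.

There is no pure-strategy Nash equilibrium.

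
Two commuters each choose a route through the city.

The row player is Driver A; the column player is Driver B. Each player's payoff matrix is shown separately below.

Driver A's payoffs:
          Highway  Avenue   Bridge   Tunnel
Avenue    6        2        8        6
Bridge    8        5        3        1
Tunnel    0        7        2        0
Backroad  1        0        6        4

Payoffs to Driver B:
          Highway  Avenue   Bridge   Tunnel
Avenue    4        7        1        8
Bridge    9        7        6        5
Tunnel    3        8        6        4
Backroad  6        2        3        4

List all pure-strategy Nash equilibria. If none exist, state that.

The pure Nash equilibria are (Avenue, Tunnel); (Bridge, Highway); (Tunnel, Avenue).

Check each profile: it is a Nash equilibrium iff no player can strictly gain by switching unilaterally.
(Avenue, Highway): Driver A can switch to Bridge (6 → 8). Not NE.
(Avenue, Avenue): Driver A can switch to Bridge (2 → 5). Not NE.
(Avenue, Bridge): Driver B can switch to Highway (1 → 4). Not NE.
(Avenue, Tunnel): Driver A gets 6, best alternative 4; Driver B gets 8, best alternative 7. No profitable deviation — NE.
(Bridge, Highway): Driver A gets 8, best alternative 6; Driver B gets 9, best alternative 7. No profitable deviation — NE.
(Bridge, Avenue): Driver A can switch to Tunnel (5 → 7). Not NE.
(Bridge, Bridge): Driver A can switch to Avenue (3 → 8). Not NE.
(Bridge, Tunnel): Driver A can switch to Avenue (1 → 6). Not NE.
(Tunnel, Avenue): Driver A gets 7, best alternative 5; Driver B gets 8, best alternative 6. No profitable deviation — NE.
(The remaining 7 profiles each have a profitable deviation by the same check.)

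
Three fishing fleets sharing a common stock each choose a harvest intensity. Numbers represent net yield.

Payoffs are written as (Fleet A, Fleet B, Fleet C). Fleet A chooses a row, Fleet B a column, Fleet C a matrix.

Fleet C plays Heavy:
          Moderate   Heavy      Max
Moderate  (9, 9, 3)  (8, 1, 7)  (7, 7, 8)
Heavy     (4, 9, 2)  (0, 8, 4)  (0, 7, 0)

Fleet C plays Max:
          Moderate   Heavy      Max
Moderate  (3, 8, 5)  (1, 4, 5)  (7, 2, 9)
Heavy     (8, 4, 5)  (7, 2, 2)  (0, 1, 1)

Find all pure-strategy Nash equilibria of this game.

Pure NE: (Heavy, Moderate, Max)

For each player, find the best response to each opponent profile; mutual best responses are the pure NE.
Fleet A against (Moderate, Heavy): payoffs 9, 4 → best response Moderate.
Fleet A against (Moderate, Max): payoffs 3, 8 → best response Heavy.
Fleet A against (Heavy, Heavy): payoffs 8, 0 → best response Moderate.
Fleet A against (Heavy, Max): payoffs 1, 7 → best response Heavy.
Fleet A against (Max, Heavy): payoffs 7, 0 → best response Moderate.
Fleet A against (Max, Max): payoffs 7, 0 → best response Moderate.
Fleet B against (Moderate, Heavy): payoffs 9, 1, 7 → best response Moderate.
Fleet B against (Moderate, Max): payoffs 8, 4, 2 → best response Moderate.
Fleet B against (Heavy, Heavy): payoffs 9, 8, 7 → best response Moderate.
Fleet B against (Heavy, Max): payoffs 4, 2, 1 → best response Moderate.
Fleet C against (Moderate, Moderate): payoffs 3, 5 → best response Max.
Fleet C against (Moderate, Heavy): payoffs 7, 5 → best response Heavy.
Fleet C against (Moderate, Max): payoffs 8, 9 → best response Max.
Fleet C against (Heavy, Moderate): payoffs 2, 5 → best response Max.
Fleet C against (Heavy, Heavy): payoffs 4, 2 → best response Heavy.
Fleet C against (Heavy, Max): payoffs 0, 1 → best response Max.
Mutual best responses: (Heavy, Moderate, Max).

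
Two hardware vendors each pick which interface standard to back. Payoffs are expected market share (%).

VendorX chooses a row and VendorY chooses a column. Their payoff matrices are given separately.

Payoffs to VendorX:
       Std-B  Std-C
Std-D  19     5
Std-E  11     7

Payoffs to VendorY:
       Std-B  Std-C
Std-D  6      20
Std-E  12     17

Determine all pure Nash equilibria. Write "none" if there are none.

(Std-E, Std-C)

VendorX against Std-B: payoffs 19, 11 → best response Std-D.
VendorX against Std-C: payoffs 5, 7 → best response Std-E.
VendorY against Std-D: payoffs 6, 20 → best response Std-C.
VendorY against Std-E: payoffs 12, 17 → best response Std-C.
Mutual best responses: (Std-E, Std-C).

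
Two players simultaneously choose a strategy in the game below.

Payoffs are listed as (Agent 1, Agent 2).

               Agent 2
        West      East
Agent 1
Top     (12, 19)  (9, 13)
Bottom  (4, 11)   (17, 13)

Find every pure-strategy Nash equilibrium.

Pure-strategy Nash equilibria: (Top, West) and (Bottom, East)

Agent 1 against West: payoffs 12, 4 → best response Top.
Agent 1 against East: payoffs 9, 17 → best response Bottom.
Agent 2 against Top: payoffs 19, 13 → best response West.
Agent 2 against Bottom: payoffs 11, 13 → best response East.
Mutual best responses: (Top, West); (Bottom, East).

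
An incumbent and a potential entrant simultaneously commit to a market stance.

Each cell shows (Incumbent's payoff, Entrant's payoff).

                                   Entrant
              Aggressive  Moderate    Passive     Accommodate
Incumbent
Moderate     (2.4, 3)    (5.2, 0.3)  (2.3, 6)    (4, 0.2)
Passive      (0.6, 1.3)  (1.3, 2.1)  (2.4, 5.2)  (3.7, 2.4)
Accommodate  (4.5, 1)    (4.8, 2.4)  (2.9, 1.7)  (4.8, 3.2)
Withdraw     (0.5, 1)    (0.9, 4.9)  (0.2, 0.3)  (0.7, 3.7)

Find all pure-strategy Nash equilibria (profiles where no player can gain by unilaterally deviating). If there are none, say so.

Pure NE: (Accommodate, Accommodate)

For each strategy profile, look for a profitable unilateral deviation.
(Moderate, Aggressive): Incumbent can switch to Accommodate (2.4 → 4.5). Not NE.
(Moderate, Moderate): Entrant can switch to Aggressive (0.3 → 3). Not NE.
(Moderate, Passive): Incumbent can switch to Passive (2.3 → 2.4). Not NE.
(Moderate, Accommodate): Incumbent can switch to Accommodate (4 → 4.8). Not NE.
(Passive, Aggressive): Incumbent can switch to Moderate (0.6 → 2.4). Not NE.
(Passive, Moderate): Incumbent can switch to Moderate (1.3 → 5.2). Not NE.
(Passive, Passive): Incumbent can switch to Accommodate (2.4 → 2.9). Not NE.
(Passive, Accommodate): Incumbent can switch to Moderate (3.7 → 4). Not NE.
(Accommodate, Aggressive): Entrant can switch to Moderate (1 → 2.4). Not NE.
(Accommodate, Moderate): Incumbent can switch to Moderate (4.8 → 5.2). Not NE.
(Accommodate, Passive): Entrant can switch to Moderate (1.7 → 2.4). Not NE.
(Accommodate, Accommodate): Incumbent gets 4.8, best alternative 4; Entrant gets 3.2, best alternative 2.4. No profitable deviation — NE.
(Withdraw, Aggressive): Incumbent can switch to Moderate (0.5 → 2.4). Not NE.
(The remaining 3 profiles each have a profitable deviation by the same check.)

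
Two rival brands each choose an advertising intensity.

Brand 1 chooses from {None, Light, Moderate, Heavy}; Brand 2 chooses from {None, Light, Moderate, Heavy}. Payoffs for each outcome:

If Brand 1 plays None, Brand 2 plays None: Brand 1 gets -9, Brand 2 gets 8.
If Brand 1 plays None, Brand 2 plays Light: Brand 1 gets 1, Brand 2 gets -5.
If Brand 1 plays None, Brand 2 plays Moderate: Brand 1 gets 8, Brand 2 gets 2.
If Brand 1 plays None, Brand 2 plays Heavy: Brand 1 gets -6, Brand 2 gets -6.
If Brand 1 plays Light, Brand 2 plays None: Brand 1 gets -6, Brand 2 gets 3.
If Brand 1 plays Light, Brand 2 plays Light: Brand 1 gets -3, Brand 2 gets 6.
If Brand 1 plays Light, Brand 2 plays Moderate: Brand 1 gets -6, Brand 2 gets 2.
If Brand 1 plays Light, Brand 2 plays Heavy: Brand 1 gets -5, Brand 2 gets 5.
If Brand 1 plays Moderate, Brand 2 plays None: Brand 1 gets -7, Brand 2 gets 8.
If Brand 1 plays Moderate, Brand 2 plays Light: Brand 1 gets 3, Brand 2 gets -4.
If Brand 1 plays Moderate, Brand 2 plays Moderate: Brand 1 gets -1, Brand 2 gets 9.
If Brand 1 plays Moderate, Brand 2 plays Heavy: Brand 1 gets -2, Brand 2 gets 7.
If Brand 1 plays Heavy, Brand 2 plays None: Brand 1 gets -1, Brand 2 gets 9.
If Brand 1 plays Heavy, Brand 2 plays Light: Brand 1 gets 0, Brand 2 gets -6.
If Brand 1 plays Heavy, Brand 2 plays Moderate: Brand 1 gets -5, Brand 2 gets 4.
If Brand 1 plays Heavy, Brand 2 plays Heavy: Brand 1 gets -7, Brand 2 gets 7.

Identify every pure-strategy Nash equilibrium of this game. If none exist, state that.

The unique pure-strategy Nash equilibrium is (Heavy, None).

(None, None): Brand 1 can switch to Light (-9 → -6). Not NE.
(None, Light): Brand 1 can switch to Moderate (1 → 3). Not NE.
(None, Moderate): Brand 2 can switch to None (2 → 8). Not NE.
(None, Heavy): Brand 1 can switch to Light (-6 → -5). Not NE.
(Light, None): Brand 1 can switch to Heavy (-6 → -1). Not NE.
(Light, Light): Brand 1 can switch to None (-3 → 1). Not NE.
(Heavy, None): Brand 1 gets -1, best alternative -6; Brand 2 gets 9, best alternative 7. No profitable deviation — NE.
(The remaining 9 profiles each have a profitable deviation by the same check.)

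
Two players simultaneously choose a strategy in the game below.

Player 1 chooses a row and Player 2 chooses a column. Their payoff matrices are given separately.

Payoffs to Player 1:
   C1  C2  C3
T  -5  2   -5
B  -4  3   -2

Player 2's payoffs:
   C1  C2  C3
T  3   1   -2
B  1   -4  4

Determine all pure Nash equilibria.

(T, C1): Player 1 can switch to B (-5 → -4). Not NE.
(T, C2): Player 1 can switch to B (2 → 3). Not NE.
(T, C3): Player 1 can switch to B (-5 → -2). Not NE.
(B, C1): Player 2 can switch to C3 (1 → 4). Not NE.
(B, C2): Player 2 can switch to C1 (-4 → 1). Not NE.
(B, C3): Player 1 gets -2, best alternative -5; Player 2 gets 4, best alternative 1. No profitable deviation — NE.

Pure NE: (B, C3)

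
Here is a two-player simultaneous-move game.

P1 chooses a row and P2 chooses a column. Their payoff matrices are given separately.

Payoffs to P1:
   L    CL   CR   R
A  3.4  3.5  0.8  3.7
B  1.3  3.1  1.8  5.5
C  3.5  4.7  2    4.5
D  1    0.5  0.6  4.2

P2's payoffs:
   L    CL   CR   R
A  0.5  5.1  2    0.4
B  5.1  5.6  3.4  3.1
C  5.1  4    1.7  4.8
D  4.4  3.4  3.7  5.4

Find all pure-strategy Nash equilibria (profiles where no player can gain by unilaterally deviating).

The unique pure-strategy Nash equilibrium is (C, L).

(A, L): P1 can switch to C (3.4 → 3.5). Not NE.
(A, CL): P1 can switch to C (3.5 → 4.7). Not NE.
(A, CR): P1 can switch to B (0.8 → 1.8). Not NE.
(A, R): P1 can switch to B (3.7 → 5.5). Not NE.
(B, L): P1 can switch to A (1.3 → 3.4). Not NE.
(B, CL): P1 can switch to A (3.1 → 3.5). Not NE.
(B, CR): P1 can switch to C (1.8 → 2). Not NE.
(B, R): P2 can switch to L (3.1 → 5.1). Not NE.
(C, L): P1 gets 3.5, best alternative 3.4; P2 gets 5.1, best alternative 4.8. No profitable deviation — NE.
(The remaining 7 profiles each have a profitable deviation by the same check.)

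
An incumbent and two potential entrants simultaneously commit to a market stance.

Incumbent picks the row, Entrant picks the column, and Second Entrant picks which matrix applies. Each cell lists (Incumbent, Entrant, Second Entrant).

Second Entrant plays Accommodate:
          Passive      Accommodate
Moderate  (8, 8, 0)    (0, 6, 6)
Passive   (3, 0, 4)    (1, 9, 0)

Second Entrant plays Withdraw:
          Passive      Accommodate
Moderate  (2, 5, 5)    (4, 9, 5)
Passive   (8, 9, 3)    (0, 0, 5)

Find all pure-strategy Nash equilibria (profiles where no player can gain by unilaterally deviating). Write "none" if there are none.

Incumbent against (Passive, Accommodate): payoffs 8, 3 → best response Moderate.
Incumbent against (Passive, Withdraw): payoffs 2, 8 → best response Passive.
Incumbent against (Accommodate, Accommodate): payoffs 0, 1 → best response Passive.
Incumbent against (Accommodate, Withdraw): payoffs 4, 0 → best response Moderate.
Entrant against (Moderate, Accommodate): payoffs 8, 6 → best response Passive.
Entrant against (Moderate, Withdraw): payoffs 5, 9 → best response Accommodate.
Entrant against (Passive, Accommodate): payoffs 0, 9 → best response Accommodate.
Entrant against (Passive, Withdraw): payoffs 9, 0 → best response Passive.
Second Entrant against (Moderate, Passive): payoffs 0, 5 → best response Withdraw.
Second Entrant against (Moderate, Accommodate): payoffs 6, 5 → best response Accommodate.
Second Entrant against (Passive, Passive): payoffs 4, 3 → best response Accommodate.
Second Entrant against (Passive, Accommodate): payoffs 0, 5 → best response Withdraw.
No profile is a mutual best response for all players.

No pure-strategy Nash equilibrium.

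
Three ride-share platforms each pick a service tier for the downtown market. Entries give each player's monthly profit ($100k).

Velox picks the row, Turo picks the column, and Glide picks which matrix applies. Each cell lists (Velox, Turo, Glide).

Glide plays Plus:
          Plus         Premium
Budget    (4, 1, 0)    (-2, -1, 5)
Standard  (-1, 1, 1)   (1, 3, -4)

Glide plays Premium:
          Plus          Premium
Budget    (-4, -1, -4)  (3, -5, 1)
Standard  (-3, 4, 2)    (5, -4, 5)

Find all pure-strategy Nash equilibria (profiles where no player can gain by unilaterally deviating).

The pure Nash equilibria are (Budget, Plus, Plus), (Standard, Plus, Premium).

Velox against (Plus, Plus): payoffs 4, -1 → best response Budget.
Velox against (Plus, Premium): payoffs -4, -3 → best response Standard.
Velox against (Premium, Plus): payoffs -2, 1 → best response Standard.
Velox against (Premium, Premium): payoffs 3, 5 → best response Standard.
Turo against (Budget, Plus): payoffs 1, -1 → best response Plus.
Turo against (Budget, Premium): payoffs -1, -5 → best response Plus.
Turo against (Standard, Plus): payoffs 1, 3 → best response Premium.
Turo against (Standard, Premium): payoffs 4, -4 → best response Plus.
Glide against (Budget, Plus): payoffs 0, -4 → best response Plus.
Glide against (Budget, Premium): payoffs 5, 1 → best response Plus.
Glide against (Standard, Plus): payoffs 1, 2 → best response Premium.
Glide against (Standard, Premium): payoffs -4, 5 → best response Premium.
Mutual best responses: (Budget, Plus, Plus); (Standard, Plus, Premium).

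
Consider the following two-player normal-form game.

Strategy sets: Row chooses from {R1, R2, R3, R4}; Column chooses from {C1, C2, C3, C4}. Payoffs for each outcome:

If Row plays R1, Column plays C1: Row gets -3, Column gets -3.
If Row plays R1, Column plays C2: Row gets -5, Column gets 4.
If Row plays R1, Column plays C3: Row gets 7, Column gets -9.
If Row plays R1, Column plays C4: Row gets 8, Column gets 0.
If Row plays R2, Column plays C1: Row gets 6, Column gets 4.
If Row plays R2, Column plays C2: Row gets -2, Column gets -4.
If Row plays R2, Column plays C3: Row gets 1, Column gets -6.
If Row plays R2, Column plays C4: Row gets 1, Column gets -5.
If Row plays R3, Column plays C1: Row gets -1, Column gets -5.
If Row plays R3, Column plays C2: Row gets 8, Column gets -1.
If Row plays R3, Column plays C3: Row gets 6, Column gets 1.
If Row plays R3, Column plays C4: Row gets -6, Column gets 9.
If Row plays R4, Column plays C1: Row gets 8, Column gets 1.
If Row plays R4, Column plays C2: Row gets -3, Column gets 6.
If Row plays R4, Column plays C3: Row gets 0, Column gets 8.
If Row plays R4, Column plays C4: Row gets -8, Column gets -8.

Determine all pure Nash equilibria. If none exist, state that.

This game has no pure Nash equilibrium.

(R1, C1): Row can switch to R2 (-3 → 6). Not NE.
(R1, C2): Row can switch to R2 (-5 → -2). Not NE.
(R1, C3): Column can switch to C1 (-9 → -3). Not NE.
(R1, C4): Column can switch to C2 (0 → 4). Not NE.
(R2, C1): Row can switch to R4 (6 → 8). Not NE.
(R2, C2): Row can switch to R3 (-2 → 8). Not NE.
(The remaining 10 profiles each have a profitable deviation by the same check.)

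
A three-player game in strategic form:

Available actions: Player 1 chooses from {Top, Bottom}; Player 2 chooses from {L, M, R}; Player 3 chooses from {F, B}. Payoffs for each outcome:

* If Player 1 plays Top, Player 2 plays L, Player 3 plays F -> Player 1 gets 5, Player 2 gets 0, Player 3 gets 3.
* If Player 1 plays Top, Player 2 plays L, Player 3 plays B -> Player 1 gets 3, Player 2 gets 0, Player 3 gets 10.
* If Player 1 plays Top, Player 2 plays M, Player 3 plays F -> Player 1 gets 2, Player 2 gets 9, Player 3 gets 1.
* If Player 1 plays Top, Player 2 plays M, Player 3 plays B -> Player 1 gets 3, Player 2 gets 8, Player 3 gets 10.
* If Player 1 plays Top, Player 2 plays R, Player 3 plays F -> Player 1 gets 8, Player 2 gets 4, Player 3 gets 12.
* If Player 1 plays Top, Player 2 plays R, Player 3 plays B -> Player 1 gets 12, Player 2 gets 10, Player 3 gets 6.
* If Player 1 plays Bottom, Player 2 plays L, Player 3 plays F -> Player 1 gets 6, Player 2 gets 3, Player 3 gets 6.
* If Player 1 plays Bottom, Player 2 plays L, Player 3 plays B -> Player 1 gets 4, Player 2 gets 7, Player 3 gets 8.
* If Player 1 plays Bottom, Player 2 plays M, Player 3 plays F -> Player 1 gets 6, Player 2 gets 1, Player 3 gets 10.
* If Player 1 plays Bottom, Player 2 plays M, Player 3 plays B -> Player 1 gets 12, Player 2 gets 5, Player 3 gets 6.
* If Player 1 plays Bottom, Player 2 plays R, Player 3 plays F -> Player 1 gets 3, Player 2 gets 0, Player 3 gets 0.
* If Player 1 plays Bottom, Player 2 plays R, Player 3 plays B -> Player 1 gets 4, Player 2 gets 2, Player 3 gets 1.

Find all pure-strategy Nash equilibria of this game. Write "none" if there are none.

(Top, L, F): Player 1 can switch to Bottom (5 → 6). Not NE.
(Top, L, B): Player 1 can switch to Bottom (3 → 4). Not NE.
(Top, M, F): Player 1 can switch to Bottom (2 → 6). Not NE.
(Top, M, B): Player 1 can switch to Bottom (3 → 12). Not NE.
(Top, R, F): Player 2 can switch to M (4 → 9). Not NE.
(Top, R, B): Player 3 can switch to F (6 → 12). Not NE.
(Bottom, L, B): Player 1 gets 4, best alternative 3; Player 2 gets 7, best alternative 5; Player 3 gets 8, best alternative 6. No profitable deviation — NE.
(The remaining 5 profiles each have a profitable deviation by the same check.)

Pure NE: (Bottom, L, B)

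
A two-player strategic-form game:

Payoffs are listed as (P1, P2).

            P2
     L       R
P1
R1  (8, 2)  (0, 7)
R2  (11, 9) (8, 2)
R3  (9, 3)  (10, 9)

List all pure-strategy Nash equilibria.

(R2, L) and (R3, R)

(R1, L): P1 can switch to R2 (8 → 11). Not NE.
(R1, R): P1 can switch to R2 (0 → 8). Not NE.
(R2, L): P1 gets 11, best alternative 9; P2 gets 9, best alternative 2. No profitable deviation — NE.
(R2, R): P1 can switch to R3 (8 → 10). Not NE.
(R3, L): P1 can switch to R2 (9 → 11). Not NE.
(R3, R): P1 gets 10, best alternative 8; P2 gets 9, best alternative 3. No profitable deviation — NE.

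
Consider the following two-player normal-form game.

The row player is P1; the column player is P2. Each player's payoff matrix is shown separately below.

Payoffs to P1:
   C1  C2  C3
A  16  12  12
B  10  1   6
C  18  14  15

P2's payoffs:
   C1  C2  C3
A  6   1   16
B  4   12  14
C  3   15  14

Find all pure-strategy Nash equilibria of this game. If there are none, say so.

Pure NE: (C, C2)

Check each profile: it is a Nash equilibrium iff no player can strictly gain by switching unilaterally.
(A, C1): P1 can switch to C (16 → 18). Not NE.
(A, C2): P1 can switch to C (12 → 14). Not NE.
(A, C3): P1 can switch to C (12 → 15). Not NE.
(B, C1): P1 can switch to A (10 → 16). Not NE.
(B, C2): P1 can switch to A (1 → 12). Not NE.
(B, C3): P1 can switch to A (6 → 12). Not NE.
(C, C2): P1 gets 14, best alternative 12; P2 gets 15, best alternative 14. No profitable deviation — NE.
(The remaining 2 profiles each have a profitable deviation by the same check.)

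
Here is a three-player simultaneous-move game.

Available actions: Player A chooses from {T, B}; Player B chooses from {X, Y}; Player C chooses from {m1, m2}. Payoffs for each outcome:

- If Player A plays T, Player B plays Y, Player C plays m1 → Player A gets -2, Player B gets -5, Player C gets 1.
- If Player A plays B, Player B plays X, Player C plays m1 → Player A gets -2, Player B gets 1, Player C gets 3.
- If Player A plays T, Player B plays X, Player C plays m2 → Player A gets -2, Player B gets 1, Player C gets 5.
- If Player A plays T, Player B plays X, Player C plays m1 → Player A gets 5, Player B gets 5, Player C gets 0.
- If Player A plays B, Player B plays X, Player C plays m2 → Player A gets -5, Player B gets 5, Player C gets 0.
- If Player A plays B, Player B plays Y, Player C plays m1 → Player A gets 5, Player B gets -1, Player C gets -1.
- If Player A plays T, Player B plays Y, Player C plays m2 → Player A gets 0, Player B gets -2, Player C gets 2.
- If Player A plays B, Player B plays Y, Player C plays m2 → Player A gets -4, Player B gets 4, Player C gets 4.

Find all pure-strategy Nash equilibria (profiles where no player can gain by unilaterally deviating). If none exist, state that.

Check each profile: it is a Nash equilibrium iff no player can strictly gain by switching unilaterally.
(T, X, m1): Player C can switch to m2 (0 → 5). Not NE.
(T, X, m2): Player A gets -2, best alternative -5; Player B gets 1, best alternative -2; Player C gets 5, best alternative 0. No profitable deviation — NE.
(T, Y, m1): Player A can switch to B (-2 → 5). Not NE.
(T, Y, m2): Player B can switch to X (-2 → 1). Not NE.
(B, X, m1): Player A can switch to T (-2 → 5). Not NE.
(B, X, m2): Player A can switch to T (-5 → -2). Not NE.
(B, Y, m1): Player B can switch to X (-1 → 1). Not NE.
(B, Y, m2): Player A can switch to T (-4 → 0). Not NE.

Pure NE: (T, X, m2)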